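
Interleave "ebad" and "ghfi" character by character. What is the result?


Interleaving "ebad" and "ghfi":
  Position 0: 'e' from first, 'g' from second => "eg"
  Position 1: 'b' from first, 'h' from second => "bh"
  Position 2: 'a' from first, 'f' from second => "af"
  Position 3: 'd' from first, 'i' from second => "di"
Result: egbhafdi

egbhafdi


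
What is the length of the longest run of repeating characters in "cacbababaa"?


Input: "cacbababaa"
Scanning for longest run:
  Position 1 ('a'): new char, reset run to 1
  Position 2 ('c'): new char, reset run to 1
  Position 3 ('b'): new char, reset run to 1
  Position 4 ('a'): new char, reset run to 1
  Position 5 ('b'): new char, reset run to 1
  Position 6 ('a'): new char, reset run to 1
  Position 7 ('b'): new char, reset run to 1
  Position 8 ('a'): new char, reset run to 1
  Position 9 ('a'): continues run of 'a', length=2
Longest run: 'a' with length 2

2


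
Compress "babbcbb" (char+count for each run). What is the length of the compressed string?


Input: babbcbb
Runs:
  'b' x 1 => "b1"
  'a' x 1 => "a1"
  'b' x 2 => "b2"
  'c' x 1 => "c1"
  'b' x 2 => "b2"
Compressed: "b1a1b2c1b2"
Compressed length: 10

10


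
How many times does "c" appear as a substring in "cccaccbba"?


Searching for "c" in "cccaccbba"
Scanning each position:
  Position 0: "c" => MATCH
  Position 1: "c" => MATCH
  Position 2: "c" => MATCH
  Position 3: "a" => no
  Position 4: "c" => MATCH
  Position 5: "c" => MATCH
  Position 6: "b" => no
  Position 7: "b" => no
  Position 8: "a" => no
Total occurrences: 5

5


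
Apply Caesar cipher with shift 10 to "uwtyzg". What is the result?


Caesar cipher: shift "uwtyzg" by 10
  'u' (pos 20) + 10 = pos 4 = 'e'
  'w' (pos 22) + 10 = pos 6 = 'g'
  't' (pos 19) + 10 = pos 3 = 'd'
  'y' (pos 24) + 10 = pos 8 = 'i'
  'z' (pos 25) + 10 = pos 9 = 'j'
  'g' (pos 6) + 10 = pos 16 = 'q'
Result: egdijq

egdijq


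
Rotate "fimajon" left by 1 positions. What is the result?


Input: "fimajon", rotate left by 1
First 1 characters: "f"
Remaining characters: "imajon"
Concatenate remaining + first: "imajon" + "f" = "imajonf"

imajonf


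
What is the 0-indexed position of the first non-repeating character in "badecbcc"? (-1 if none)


Input: badecbcc
Character frequencies:
  'a': 1
  'b': 2
  'c': 3
  'd': 1
  'e': 1
Scanning left to right for freq == 1:
  Position 0 ('b'): freq=2, skip
  Position 1 ('a'): unique! => answer = 1

1


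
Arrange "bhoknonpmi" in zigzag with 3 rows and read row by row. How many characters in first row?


Zigzag "bhoknonpmi" into 3 rows:
Placing characters:
  'b' => row 0
  'h' => row 1
  'o' => row 2
  'k' => row 1
  'n' => row 0
  'o' => row 1
  'n' => row 2
  'p' => row 1
  'm' => row 0
  'i' => row 1
Rows:
  Row 0: "bnm"
  Row 1: "hkopi"
  Row 2: "on"
First row length: 3

3


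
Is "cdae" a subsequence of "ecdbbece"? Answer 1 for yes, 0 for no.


Check if "cdae" is a subsequence of "ecdbbece"
Greedy scan:
  Position 0 ('e'): no match needed
  Position 1 ('c'): matches sub[0] = 'c'
  Position 2 ('d'): matches sub[1] = 'd'
  Position 3 ('b'): no match needed
  Position 4 ('b'): no match needed
  Position 5 ('e'): no match needed
  Position 6 ('c'): no match needed
  Position 7 ('e'): no match needed
Only matched 2/4 characters => not a subsequence

0


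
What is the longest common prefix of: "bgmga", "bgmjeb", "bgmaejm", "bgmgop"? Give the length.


Words: bgmga, bgmjeb, bgmaejm, bgmgop
  Position 0: all 'b' => match
  Position 1: all 'g' => match
  Position 2: all 'm' => match
  Position 3: ('g', 'j', 'a', 'g') => mismatch, stop
LCP = "bgm" (length 3)

3


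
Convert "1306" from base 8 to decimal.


Input: "1306" in base 8
Positional expansion:
  Digit '1' (value 1) x 8^3 = 512
  Digit '3' (value 3) x 8^2 = 192
  Digit '0' (value 0) x 8^1 = 0
  Digit '6' (value 6) x 8^0 = 6
Sum = 710

710


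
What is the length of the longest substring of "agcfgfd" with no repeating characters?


Input: "agcfgfd"
Sliding window (track last position of each char):
  Position 0 ('a'): window [0,0] length 1 -- new best
  Position 1 ('g'): window [0,1] length 2 -- new best
  Position 2 ('c'): window [0,2] length 3 -- new best
  Position 3 ('f'): window [0,3] length 4 -- new best
  Position 4 ('g'): repeat (last at 1), move window start to 2
  Position 4 ('g'): window [2,4] length 3
  Position 5 ('f'): repeat (last at 3), move window start to 4
  Position 5 ('f'): window [4,5] length 2
  Position 6 ('d'): window [4,6] length 3
Longest substring with no repeats: "agcf" with length 4

4


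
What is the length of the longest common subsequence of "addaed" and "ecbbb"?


LCS of "addaed" and "ecbbb"
DP table:
           e    c    b    b    b
      0    0    0    0    0    0
  a   0    0    0    0    0    0
  d   0    0    0    0    0    0
  d   0    0    0    0    0    0
  a   0    0    0    0    0    0
  e   0    1    1    1    1    1
  d   0    1    1    1    1    1
LCS length = dp[6][5] = 1

1


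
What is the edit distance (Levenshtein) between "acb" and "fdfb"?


Computing edit distance: "acb" -> "fdfb"
DP table:
           f    d    f    b
      0    1    2    3    4
  a   1    1    2    3    4
  c   2    2    2    3    4
  b   3    3    3    3    3
Edit distance = dp[3][4] = 3

3


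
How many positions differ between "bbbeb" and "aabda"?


Comparing "bbbeb" and "aabda" position by position:
  Position 0: 'b' vs 'a' => DIFFER
  Position 1: 'b' vs 'a' => DIFFER
  Position 2: 'b' vs 'b' => same
  Position 3: 'e' vs 'd' => DIFFER
  Position 4: 'b' vs 'a' => DIFFER
Positions that differ: 4

4


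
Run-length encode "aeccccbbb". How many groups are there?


Input: aeccccbbb
Scanning for consecutive runs:
  Group 1: 'a' x 1 (positions 0-0)
  Group 2: 'e' x 1 (positions 1-1)
  Group 3: 'c' x 4 (positions 2-5)
  Group 4: 'b' x 3 (positions 6-8)
Total groups: 4

4


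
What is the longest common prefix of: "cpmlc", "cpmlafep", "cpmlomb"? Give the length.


Words: cpmlc, cpmlafep, cpmlomb
  Position 0: all 'c' => match
  Position 1: all 'p' => match
  Position 2: all 'm' => match
  Position 3: all 'l' => match
  Position 4: ('c', 'a', 'o') => mismatch, stop
LCP = "cpml" (length 4)

4


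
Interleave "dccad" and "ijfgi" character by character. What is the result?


Interleaving "dccad" and "ijfgi":
  Position 0: 'd' from first, 'i' from second => "di"
  Position 1: 'c' from first, 'j' from second => "cj"
  Position 2: 'c' from first, 'f' from second => "cf"
  Position 3: 'a' from first, 'g' from second => "ag"
  Position 4: 'd' from first, 'i' from second => "di"
Result: dicjcfagdi

dicjcfagdi


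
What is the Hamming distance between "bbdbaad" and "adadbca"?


Comparing "bbdbaad" and "adadbca" position by position:
  Position 0: 'b' vs 'a' => differ
  Position 1: 'b' vs 'd' => differ
  Position 2: 'd' vs 'a' => differ
  Position 3: 'b' vs 'd' => differ
  Position 4: 'a' vs 'b' => differ
  Position 5: 'a' vs 'c' => differ
  Position 6: 'd' vs 'a' => differ
Total differences (Hamming distance): 7

7


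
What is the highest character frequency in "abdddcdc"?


Input: abdddcdc
Character counts:
  'a': 1
  'b': 1
  'c': 2
  'd': 4
Maximum frequency: 4

4


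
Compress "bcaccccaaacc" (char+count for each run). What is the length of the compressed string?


Input: bcaccccaaacc
Runs:
  'b' x 1 => "b1"
  'c' x 1 => "c1"
  'a' x 1 => "a1"
  'c' x 4 => "c4"
  'a' x 3 => "a3"
  'c' x 2 => "c2"
Compressed: "b1c1a1c4a3c2"
Compressed length: 12

12


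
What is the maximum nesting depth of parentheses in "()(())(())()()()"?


Input: "()(())(())()()()"
Tracking depth:
  Position 0 '(': depth becomes 1
  Position 1 ')': depth becomes 0
  Position 2 '(': depth becomes 1
  Position 3 '(': depth becomes 2
  Position 4 ')': depth becomes 1
  Position 5 ')': depth becomes 0
  Position 6 '(': depth becomes 1
  Position 7 '(': depth becomes 2
  Position 8 ')': depth becomes 1
  Position 9 ')': depth becomes 0
  Position 10 '(': depth becomes 1
  Position 11 ')': depth becomes 0
  Position 12 '(': depth becomes 1
  Position 13 ')': depth becomes 0
  Position 14 '(': depth becomes 1
  Position 15 ')': depth becomes 0
Maximum depth reached: 2

2


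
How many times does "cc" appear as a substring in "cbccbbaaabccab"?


Searching for "cc" in "cbccbbaaabccab"
Scanning each position:
  Position 0: "cb" => no
  Position 1: "bc" => no
  Position 2: "cc" => MATCH
  Position 3: "cb" => no
  Position 4: "bb" => no
  Position 5: "ba" => no
  Position 6: "aa" => no
  Position 7: "aa" => no
  Position 8: "ab" => no
  Position 9: "bc" => no
  Position 10: "cc" => MATCH
  Position 11: "ca" => no
  Position 12: "ab" => no
Total occurrences: 2

2


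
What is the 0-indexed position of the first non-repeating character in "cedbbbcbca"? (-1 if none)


Input: cedbbbcbca
Character frequencies:
  'a': 1
  'b': 4
  'c': 3
  'd': 1
  'e': 1
Scanning left to right for freq == 1:
  Position 0 ('c'): freq=3, skip
  Position 1 ('e'): unique! => answer = 1

1


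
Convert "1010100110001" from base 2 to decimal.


Input: "1010100110001" in base 2
Positional expansion:
  Digit '1' (value 1) x 2^12 = 4096
  Digit '0' (value 0) x 2^11 = 0
  Digit '1' (value 1) x 2^10 = 1024
  Digit '0' (value 0) x 2^9 = 0
  Digit '1' (value 1) x 2^8 = 256
  Digit '0' (value 0) x 2^7 = 0
  Digit '0' (value 0) x 2^6 = 0
  Digit '1' (value 1) x 2^5 = 32
  Digit '1' (value 1) x 2^4 = 16
  Digit '0' (value 0) x 2^3 = 0
  Digit '0' (value 0) x 2^2 = 0
  Digit '0' (value 0) x 2^1 = 0
  Digit '1' (value 1) x 2^0 = 1
Sum = 5425

5425


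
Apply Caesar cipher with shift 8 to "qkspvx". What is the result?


Caesar cipher: shift "qkspvx" by 8
  'q' (pos 16) + 8 = pos 24 = 'y'
  'k' (pos 10) + 8 = pos 18 = 's'
  's' (pos 18) + 8 = pos 0 = 'a'
  'p' (pos 15) + 8 = pos 23 = 'x'
  'v' (pos 21) + 8 = pos 3 = 'd'
  'x' (pos 23) + 8 = pos 5 = 'f'
Result: ysaxdf

ysaxdf


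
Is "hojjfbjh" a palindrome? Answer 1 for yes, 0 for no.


Input: hojjfbjh
Reversed: hjbfjjoh
  Compare pos 0 ('h') with pos 7 ('h'): match
  Compare pos 1 ('o') with pos 6 ('j'): MISMATCH
  Compare pos 2 ('j') with pos 5 ('b'): MISMATCH
  Compare pos 3 ('j') with pos 4 ('f'): MISMATCH
Result: not a palindrome

0


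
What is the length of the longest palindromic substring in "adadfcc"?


Input: "adadfcc"
Checking substrings for palindromes:
  [0:3] "ada" (len 3) => palindrome
  [1:4] "dad" (len 3) => palindrome
  [5:7] "cc" (len 2) => palindrome
Longest palindromic substring: "ada" with length 3

3


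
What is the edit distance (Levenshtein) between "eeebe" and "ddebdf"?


Computing edit distance: "eeebe" -> "ddebdf"
DP table:
           d    d    e    b    d    f
      0    1    2    3    4    5    6
  e   1    1    2    2    3    4    5
  e   2    2    2    2    3    4    5
  e   3    3    3    2    3    4    5
  b   4    4    4    3    2    3    4
  e   5    5    5    4    3    3    4
Edit distance = dp[5][6] = 4

4


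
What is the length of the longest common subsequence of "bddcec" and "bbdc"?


LCS of "bddcec" and "bbdc"
DP table:
           b    b    d    c
      0    0    0    0    0
  b   0    1    1    1    1
  d   0    1    1    2    2
  d   0    1    1    2    2
  c   0    1    1    2    3
  e   0    1    1    2    3
  c   0    1    1    2    3
LCS length = dp[6][4] = 3

3


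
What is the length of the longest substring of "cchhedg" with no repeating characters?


Input: "cchhedg"
Sliding window (track last position of each char):
  Position 0 ('c'): window [0,0] length 1 -- new best
  Position 1 ('c'): repeat (last at 0), move window start to 1
  Position 1 ('c'): window [1,1] length 1
  Position 2 ('h'): window [1,2] length 2 -- new best
  Position 3 ('h'): repeat (last at 2), move window start to 3
  Position 3 ('h'): window [3,3] length 1
  Position 4 ('e'): window [3,4] length 2
  Position 5 ('d'): window [3,5] length 3 -- new best
  Position 6 ('g'): window [3,6] length 4 -- new best
Longest substring with no repeats: "hedg" with length 4

4


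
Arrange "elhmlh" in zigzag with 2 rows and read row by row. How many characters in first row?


Zigzag "elhmlh" into 2 rows:
Placing characters:
  'e' => row 0
  'l' => row 1
  'h' => row 0
  'm' => row 1
  'l' => row 0
  'h' => row 1
Rows:
  Row 0: "ehl"
  Row 1: "lmh"
First row length: 3

3


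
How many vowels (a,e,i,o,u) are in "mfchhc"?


Input: mfchhc
Checking each character:
  'm' at position 0: consonant
  'f' at position 1: consonant
  'c' at position 2: consonant
  'h' at position 3: consonant
  'h' at position 4: consonant
  'c' at position 5: consonant
Total vowels: 0

0


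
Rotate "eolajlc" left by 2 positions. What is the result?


Input: "eolajlc", rotate left by 2
First 2 characters: "eo"
Remaining characters: "lajlc"
Concatenate remaining + first: "lajlc" + "eo" = "lajlceo"

lajlceo


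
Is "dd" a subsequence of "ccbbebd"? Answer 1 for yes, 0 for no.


Check if "dd" is a subsequence of "ccbbebd"
Greedy scan:
  Position 0 ('c'): no match needed
  Position 1 ('c'): no match needed
  Position 2 ('b'): no match needed
  Position 3 ('b'): no match needed
  Position 4 ('e'): no match needed
  Position 5 ('b'): no match needed
  Position 6 ('d'): matches sub[0] = 'd'
Only matched 1/2 characters => not a subsequence

0


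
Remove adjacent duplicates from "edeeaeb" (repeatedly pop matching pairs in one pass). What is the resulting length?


Input: edeeaeb
Stack-based adjacent duplicate removal:
  Read 'e': push. Stack: e
  Read 'd': push. Stack: ed
  Read 'e': push. Stack: ede
  Read 'e': matches stack top 'e' => pop. Stack: ed
  Read 'a': push. Stack: eda
  Read 'e': push. Stack: edae
  Read 'b': push. Stack: edaeb
Final stack: "edaeb" (length 5)

5


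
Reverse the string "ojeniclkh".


Input: ojeniclkh
Reading characters right to left:
  Position 8: 'h'
  Position 7: 'k'
  Position 6: 'l'
  Position 5: 'c'
  Position 4: 'i'
  Position 3: 'n'
  Position 2: 'e'
  Position 1: 'j'
  Position 0: 'o'
Reversed: hklcinejo

hklcinejo


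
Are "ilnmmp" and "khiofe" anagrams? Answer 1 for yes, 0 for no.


Strings: "ilnmmp", "khiofe"
Sorted first:  ilmmnp
Sorted second: efhiko
Differ at position 0: 'i' vs 'e' => not anagrams

0


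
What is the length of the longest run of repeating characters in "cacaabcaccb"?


Input: "cacaabcaccb"
Scanning for longest run:
  Position 1 ('a'): new char, reset run to 1
  Position 2 ('c'): new char, reset run to 1
  Position 3 ('a'): new char, reset run to 1
  Position 4 ('a'): continues run of 'a', length=2
  Position 5 ('b'): new char, reset run to 1
  Position 6 ('c'): new char, reset run to 1
  Position 7 ('a'): new char, reset run to 1
  Position 8 ('c'): new char, reset run to 1
  Position 9 ('c'): continues run of 'c', length=2
  Position 10 ('b'): new char, reset run to 1
Longest run: 'a' with length 2

2


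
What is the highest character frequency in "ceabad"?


Input: ceabad
Character counts:
  'a': 2
  'b': 1
  'c': 1
  'd': 1
  'e': 1
Maximum frequency: 2

2


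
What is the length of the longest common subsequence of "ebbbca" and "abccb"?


LCS of "ebbbca" and "abccb"
DP table:
           a    b    c    c    b
      0    0    0    0    0    0
  e   0    0    0    0    0    0
  b   0    0    1    1    1    1
  b   0    0    1    1    1    2
  b   0    0    1    1    1    2
  c   0    0    1    2    2    2
  a   0    1    1    2    2    2
LCS length = dp[6][5] = 2

2


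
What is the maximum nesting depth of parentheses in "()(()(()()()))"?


Input: "()(()(()()()))"
Tracking depth:
  Position 0 '(': depth becomes 1
  Position 1 ')': depth becomes 0
  Position 2 '(': depth becomes 1
  Position 3 '(': depth becomes 2
  Position 4 ')': depth becomes 1
  Position 5 '(': depth becomes 2
  Position 6 '(': depth becomes 3
  Position 7 ')': depth becomes 2
  Position 8 '(': depth becomes 3
  Position 9 ')': depth becomes 2
  Position 10 '(': depth becomes 3
  Position 11 ')': depth becomes 2
  Position 12 ')': depth becomes 1
  Position 13 ')': depth becomes 0
Maximum depth reached: 3

3


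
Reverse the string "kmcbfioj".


Input: kmcbfioj
Reading characters right to left:
  Position 7: 'j'
  Position 6: 'o'
  Position 5: 'i'
  Position 4: 'f'
  Position 3: 'b'
  Position 2: 'c'
  Position 1: 'm'
  Position 0: 'k'
Reversed: joifbcmk

joifbcmk


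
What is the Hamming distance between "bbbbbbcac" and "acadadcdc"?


Comparing "bbbbbbcac" and "acadadcdc" position by position:
  Position 0: 'b' vs 'a' => differ
  Position 1: 'b' vs 'c' => differ
  Position 2: 'b' vs 'a' => differ
  Position 3: 'b' vs 'd' => differ
  Position 4: 'b' vs 'a' => differ
  Position 5: 'b' vs 'd' => differ
  Position 6: 'c' vs 'c' => same
  Position 7: 'a' vs 'd' => differ
  Position 8: 'c' vs 'c' => same
Total differences (Hamming distance): 7

7


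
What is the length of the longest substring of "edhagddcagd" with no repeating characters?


Input: "edhagddcagd"
Sliding window (track last position of each char):
  Position 0 ('e'): window [0,0] length 1 -- new best
  Position 1 ('d'): window [0,1] length 2 -- new best
  Position 2 ('h'): window [0,2] length 3 -- new best
  Position 3 ('a'): window [0,3] length 4 -- new best
  Position 4 ('g'): window [0,4] length 5 -- new best
  Position 5 ('d'): repeat (last at 1), move window start to 2
  Position 5 ('d'): window [2,5] length 4
  Position 6 ('d'): repeat (last at 5), move window start to 6
  Position 6 ('d'): window [6,6] length 1
  Position 7 ('c'): window [6,7] length 2
  Position 8 ('a'): window [6,8] length 3
  Position 9 ('g'): window [6,9] length 4
  Position 10 ('d'): repeat (last at 6), move window start to 7
  Position 10 ('d'): window [7,10] length 4
Longest substring with no repeats: "edhag" with length 5

5


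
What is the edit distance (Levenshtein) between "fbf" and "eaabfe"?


Computing edit distance: "fbf" -> "eaabfe"
DP table:
           e    a    a    b    f    e
      0    1    2    3    4    5    6
  f   1    1    2    3    4    4    5
  b   2    2    2    3    3    4    5
  f   3    3    3    3    4    3    4
Edit distance = dp[3][6] = 4

4


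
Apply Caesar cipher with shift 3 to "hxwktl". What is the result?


Caesar cipher: shift "hxwktl" by 3
  'h' (pos 7) + 3 = pos 10 = 'k'
  'x' (pos 23) + 3 = pos 0 = 'a'
  'w' (pos 22) + 3 = pos 25 = 'z'
  'k' (pos 10) + 3 = pos 13 = 'n'
  't' (pos 19) + 3 = pos 22 = 'w'
  'l' (pos 11) + 3 = pos 14 = 'o'
Result: kaznwo

kaznwo


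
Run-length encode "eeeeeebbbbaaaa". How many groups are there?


Input: eeeeeebbbbaaaa
Scanning for consecutive runs:
  Group 1: 'e' x 6 (positions 0-5)
  Group 2: 'b' x 4 (positions 6-9)
  Group 3: 'a' x 4 (positions 10-13)
Total groups: 3

3


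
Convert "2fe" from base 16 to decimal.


Input: "2fe" in base 16
Positional expansion:
  Digit '2' (value 2) x 16^2 = 512
  Digit 'f' (value 15) x 16^1 = 240
  Digit 'e' (value 14) x 16^0 = 14
Sum = 766

766


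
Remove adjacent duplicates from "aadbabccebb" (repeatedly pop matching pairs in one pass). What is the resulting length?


Input: aadbabccebb
Stack-based adjacent duplicate removal:
  Read 'a': push. Stack: a
  Read 'a': matches stack top 'a' => pop. Stack: (empty)
  Read 'd': push. Stack: d
  Read 'b': push. Stack: db
  Read 'a': push. Stack: dba
  Read 'b': push. Stack: dbab
  Read 'c': push. Stack: dbabc
  Read 'c': matches stack top 'c' => pop. Stack: dbab
  Read 'e': push. Stack: dbabe
  Read 'b': push. Stack: dbabeb
  Read 'b': matches stack top 'b' => pop. Stack: dbabe
Final stack: "dbabe" (length 5)

5


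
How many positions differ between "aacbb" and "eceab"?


Comparing "aacbb" and "eceab" position by position:
  Position 0: 'a' vs 'e' => DIFFER
  Position 1: 'a' vs 'c' => DIFFER
  Position 2: 'c' vs 'e' => DIFFER
  Position 3: 'b' vs 'a' => DIFFER
  Position 4: 'b' vs 'b' => same
Positions that differ: 4

4


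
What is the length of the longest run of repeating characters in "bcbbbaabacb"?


Input: "bcbbbaabacb"
Scanning for longest run:
  Position 1 ('c'): new char, reset run to 1
  Position 2 ('b'): new char, reset run to 1
  Position 3 ('b'): continues run of 'b', length=2
  Position 4 ('b'): continues run of 'b', length=3
  Position 5 ('a'): new char, reset run to 1
  Position 6 ('a'): continues run of 'a', length=2
  Position 7 ('b'): new char, reset run to 1
  Position 8 ('a'): new char, reset run to 1
  Position 9 ('c'): new char, reset run to 1
  Position 10 ('b'): new char, reset run to 1
Longest run: 'b' with length 3

3


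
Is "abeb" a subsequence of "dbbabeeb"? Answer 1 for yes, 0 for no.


Check if "abeb" is a subsequence of "dbbabeeb"
Greedy scan:
  Position 0 ('d'): no match needed
  Position 1 ('b'): no match needed
  Position 2 ('b'): no match needed
  Position 3 ('a'): matches sub[0] = 'a'
  Position 4 ('b'): matches sub[1] = 'b'
  Position 5 ('e'): matches sub[2] = 'e'
  Position 6 ('e'): no match needed
  Position 7 ('b'): matches sub[3] = 'b'
All 4 characters matched => is a subsequence

1


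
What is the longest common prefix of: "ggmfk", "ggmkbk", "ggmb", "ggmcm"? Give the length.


Words: ggmfk, ggmkbk, ggmb, ggmcm
  Position 0: all 'g' => match
  Position 1: all 'g' => match
  Position 2: all 'm' => match
  Position 3: ('f', 'k', 'b', 'c') => mismatch, stop
LCP = "ggm" (length 3)

3


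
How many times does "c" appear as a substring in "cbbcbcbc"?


Searching for "c" in "cbbcbcbc"
Scanning each position:
  Position 0: "c" => MATCH
  Position 1: "b" => no
  Position 2: "b" => no
  Position 3: "c" => MATCH
  Position 4: "b" => no
  Position 5: "c" => MATCH
  Position 6: "b" => no
  Position 7: "c" => MATCH
Total occurrences: 4

4


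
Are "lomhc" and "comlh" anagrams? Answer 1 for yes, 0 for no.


Strings: "lomhc", "comlh"
Sorted first:  chlmo
Sorted second: chlmo
Sorted forms match => anagrams

1


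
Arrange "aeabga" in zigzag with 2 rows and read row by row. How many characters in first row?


Zigzag "aeabga" into 2 rows:
Placing characters:
  'a' => row 0
  'e' => row 1
  'a' => row 0
  'b' => row 1
  'g' => row 0
  'a' => row 1
Rows:
  Row 0: "aag"
  Row 1: "eba"
First row length: 3

3


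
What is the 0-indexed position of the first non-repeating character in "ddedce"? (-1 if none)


Input: ddedce
Character frequencies:
  'c': 1
  'd': 3
  'e': 2
Scanning left to right for freq == 1:
  Position 0 ('d'): freq=3, skip
  Position 1 ('d'): freq=3, skip
  Position 2 ('e'): freq=2, skip
  Position 3 ('d'): freq=3, skip
  Position 4 ('c'): unique! => answer = 4

4


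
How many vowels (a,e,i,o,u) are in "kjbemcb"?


Input: kjbemcb
Checking each character:
  'k' at position 0: consonant
  'j' at position 1: consonant
  'b' at position 2: consonant
  'e' at position 3: vowel (running total: 1)
  'm' at position 4: consonant
  'c' at position 5: consonant
  'b' at position 6: consonant
Total vowels: 1

1


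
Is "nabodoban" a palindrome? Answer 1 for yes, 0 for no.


Input: nabodoban
Reversed: nabodoban
  Compare pos 0 ('n') with pos 8 ('n'): match
  Compare pos 1 ('a') with pos 7 ('a'): match
  Compare pos 2 ('b') with pos 6 ('b'): match
  Compare pos 3 ('o') with pos 5 ('o'): match
Result: palindrome

1


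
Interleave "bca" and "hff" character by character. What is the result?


Interleaving "bca" and "hff":
  Position 0: 'b' from first, 'h' from second => "bh"
  Position 1: 'c' from first, 'f' from second => "cf"
  Position 2: 'a' from first, 'f' from second => "af"
Result: bhcfaf

bhcfaf


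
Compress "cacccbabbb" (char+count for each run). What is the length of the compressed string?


Input: cacccbabbb
Runs:
  'c' x 1 => "c1"
  'a' x 1 => "a1"
  'c' x 3 => "c3"
  'b' x 1 => "b1"
  'a' x 1 => "a1"
  'b' x 3 => "b3"
Compressed: "c1a1c3b1a1b3"
Compressed length: 12

12


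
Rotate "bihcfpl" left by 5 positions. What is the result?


Input: "bihcfpl", rotate left by 5
First 5 characters: "bihcf"
Remaining characters: "pl"
Concatenate remaining + first: "pl" + "bihcf" = "plbihcf"

plbihcf


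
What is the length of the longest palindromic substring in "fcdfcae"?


Input: "fcdfcae"
Checking substrings for palindromes:
  No multi-char palindromic substrings found
Longest palindromic substring: "f" with length 1

1


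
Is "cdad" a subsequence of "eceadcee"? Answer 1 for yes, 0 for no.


Check if "cdad" is a subsequence of "eceadcee"
Greedy scan:
  Position 0 ('e'): no match needed
  Position 1 ('c'): matches sub[0] = 'c'
  Position 2 ('e'): no match needed
  Position 3 ('a'): no match needed
  Position 4 ('d'): matches sub[1] = 'd'
  Position 5 ('c'): no match needed
  Position 6 ('e'): no match needed
  Position 7 ('e'): no match needed
Only matched 2/4 characters => not a subsequence

0


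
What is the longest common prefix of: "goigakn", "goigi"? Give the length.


Words: goigakn, goigi
  Position 0: all 'g' => match
  Position 1: all 'o' => match
  Position 2: all 'i' => match
  Position 3: all 'g' => match
  Position 4: ('a', 'i') => mismatch, stop
LCP = "goig" (length 4)

4


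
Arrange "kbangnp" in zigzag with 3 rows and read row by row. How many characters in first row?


Zigzag "kbangnp" into 3 rows:
Placing characters:
  'k' => row 0
  'b' => row 1
  'a' => row 2
  'n' => row 1
  'g' => row 0
  'n' => row 1
  'p' => row 2
Rows:
  Row 0: "kg"
  Row 1: "bnn"
  Row 2: "ap"
First row length: 2

2


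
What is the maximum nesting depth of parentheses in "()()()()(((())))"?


Input: "()()()()(((())))"
Tracking depth:
  Position 0 '(': depth becomes 1
  Position 1 ')': depth becomes 0
  Position 2 '(': depth becomes 1
  Position 3 ')': depth becomes 0
  Position 4 '(': depth becomes 1
  Position 5 ')': depth becomes 0
  Position 6 '(': depth becomes 1
  Position 7 ')': depth becomes 0
  Position 8 '(': depth becomes 1
  Position 9 '(': depth becomes 2
  Position 10 '(': depth becomes 3
  Position 11 '(': depth becomes 4
  Position 12 ')': depth becomes 3
  Position 13 ')': depth becomes 2
  Position 14 ')': depth becomes 1
  Position 15 ')': depth becomes 0
Maximum depth reached: 4

4


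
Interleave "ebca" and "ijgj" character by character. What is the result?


Interleaving "ebca" and "ijgj":
  Position 0: 'e' from first, 'i' from second => "ei"
  Position 1: 'b' from first, 'j' from second => "bj"
  Position 2: 'c' from first, 'g' from second => "cg"
  Position 3: 'a' from first, 'j' from second => "aj"
Result: eibjcgaj

eibjcgaj


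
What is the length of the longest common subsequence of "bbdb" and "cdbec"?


LCS of "bbdb" and "cdbec"
DP table:
           c    d    b    e    c
      0    0    0    0    0    0
  b   0    0    0    1    1    1
  b   0    0    0    1    1    1
  d   0    0    1    1    1    1
  b   0    0    1    2    2    2
LCS length = dp[4][5] = 2

2


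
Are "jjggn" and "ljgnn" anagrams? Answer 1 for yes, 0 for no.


Strings: "jjggn", "ljgnn"
Sorted first:  ggjjn
Sorted second: gjlnn
Differ at position 1: 'g' vs 'j' => not anagrams

0


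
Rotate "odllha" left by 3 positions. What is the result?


Input: "odllha", rotate left by 3
First 3 characters: "odl"
Remaining characters: "lha"
Concatenate remaining + first: "lha" + "odl" = "lhaodl"

lhaodl


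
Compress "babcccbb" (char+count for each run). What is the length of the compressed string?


Input: babcccbb
Runs:
  'b' x 1 => "b1"
  'a' x 1 => "a1"
  'b' x 1 => "b1"
  'c' x 3 => "c3"
  'b' x 2 => "b2"
Compressed: "b1a1b1c3b2"
Compressed length: 10

10


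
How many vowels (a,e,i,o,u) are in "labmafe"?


Input: labmafe
Checking each character:
  'l' at position 0: consonant
  'a' at position 1: vowel (running total: 1)
  'b' at position 2: consonant
  'm' at position 3: consonant
  'a' at position 4: vowel (running total: 2)
  'f' at position 5: consonant
  'e' at position 6: vowel (running total: 3)
Total vowels: 3

3


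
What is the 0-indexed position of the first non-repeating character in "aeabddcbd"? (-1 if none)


Input: aeabddcbd
Character frequencies:
  'a': 2
  'b': 2
  'c': 1
  'd': 3
  'e': 1
Scanning left to right for freq == 1:
  Position 0 ('a'): freq=2, skip
  Position 1 ('e'): unique! => answer = 1

1


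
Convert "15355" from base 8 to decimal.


Input: "15355" in base 8
Positional expansion:
  Digit '1' (value 1) x 8^4 = 4096
  Digit '5' (value 5) x 8^3 = 2560
  Digit '3' (value 3) x 8^2 = 192
  Digit '5' (value 5) x 8^1 = 40
  Digit '5' (value 5) x 8^0 = 5
Sum = 6893

6893


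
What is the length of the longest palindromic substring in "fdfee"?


Input: "fdfee"
Checking substrings for palindromes:
  [0:3] "fdf" (len 3) => palindrome
  [3:5] "ee" (len 2) => palindrome
Longest palindromic substring: "fdf" with length 3

3


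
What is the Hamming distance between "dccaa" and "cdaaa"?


Comparing "dccaa" and "cdaaa" position by position:
  Position 0: 'd' vs 'c' => differ
  Position 1: 'c' vs 'd' => differ
  Position 2: 'c' vs 'a' => differ
  Position 3: 'a' vs 'a' => same
  Position 4: 'a' vs 'a' => same
Total differences (Hamming distance): 3

3


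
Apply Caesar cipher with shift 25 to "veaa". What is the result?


Caesar cipher: shift "veaa" by 25
  'v' (pos 21) + 25 = pos 20 = 'u'
  'e' (pos 4) + 25 = pos 3 = 'd'
  'a' (pos 0) + 25 = pos 25 = 'z'
  'a' (pos 0) + 25 = pos 25 = 'z'
Result: udzz

udzz


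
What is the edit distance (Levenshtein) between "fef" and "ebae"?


Computing edit distance: "fef" -> "ebae"
DP table:
           e    b    a    e
      0    1    2    3    4
  f   1    1    2    3    4
  e   2    1    2    3    3
  f   3    2    2    3    4
Edit distance = dp[3][4] = 4

4


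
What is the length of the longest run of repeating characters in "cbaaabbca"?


Input: "cbaaabbca"
Scanning for longest run:
  Position 1 ('b'): new char, reset run to 1
  Position 2 ('a'): new char, reset run to 1
  Position 3 ('a'): continues run of 'a', length=2
  Position 4 ('a'): continues run of 'a', length=3
  Position 5 ('b'): new char, reset run to 1
  Position 6 ('b'): continues run of 'b', length=2
  Position 7 ('c'): new char, reset run to 1
  Position 8 ('a'): new char, reset run to 1
Longest run: 'a' with length 3

3


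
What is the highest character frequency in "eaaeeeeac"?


Input: eaaeeeeac
Character counts:
  'a': 3
  'c': 1
  'e': 5
Maximum frequency: 5

5


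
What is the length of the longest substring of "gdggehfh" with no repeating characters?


Input: "gdggehfh"
Sliding window (track last position of each char):
  Position 0 ('g'): window [0,0] length 1 -- new best
  Position 1 ('d'): window [0,1] length 2 -- new best
  Position 2 ('g'): repeat (last at 0), move window start to 1
  Position 2 ('g'): window [1,2] length 2
  Position 3 ('g'): repeat (last at 2), move window start to 3
  Position 3 ('g'): window [3,3] length 1
  Position 4 ('e'): window [3,4] length 2
  Position 5 ('h'): window [3,5] length 3 -- new best
  Position 6 ('f'): window [3,6] length 4 -- new best
  Position 7 ('h'): repeat (last at 5), move window start to 6
  Position 7 ('h'): window [6,7] length 2
Longest substring with no repeats: "gehf" with length 4

4


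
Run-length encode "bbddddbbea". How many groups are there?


Input: bbddddbbea
Scanning for consecutive runs:
  Group 1: 'b' x 2 (positions 0-1)
  Group 2: 'd' x 4 (positions 2-5)
  Group 3: 'b' x 2 (positions 6-7)
  Group 4: 'e' x 1 (positions 8-8)
  Group 5: 'a' x 1 (positions 9-9)
Total groups: 5

5


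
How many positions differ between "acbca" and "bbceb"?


Comparing "acbca" and "bbceb" position by position:
  Position 0: 'a' vs 'b' => DIFFER
  Position 1: 'c' vs 'b' => DIFFER
  Position 2: 'b' vs 'c' => DIFFER
  Position 3: 'c' vs 'e' => DIFFER
  Position 4: 'a' vs 'b' => DIFFER
Positions that differ: 5

5


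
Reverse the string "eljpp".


Input: eljpp
Reading characters right to left:
  Position 4: 'p'
  Position 3: 'p'
  Position 2: 'j'
  Position 1: 'l'
  Position 0: 'e'
Reversed: ppjle

ppjle


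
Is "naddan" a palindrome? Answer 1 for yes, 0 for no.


Input: naddan
Reversed: naddan
  Compare pos 0 ('n') with pos 5 ('n'): match
  Compare pos 1 ('a') with pos 4 ('a'): match
  Compare pos 2 ('d') with pos 3 ('d'): match
Result: palindrome

1


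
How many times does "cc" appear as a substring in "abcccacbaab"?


Searching for "cc" in "abcccacbaab"
Scanning each position:
  Position 0: "ab" => no
  Position 1: "bc" => no
  Position 2: "cc" => MATCH
  Position 3: "cc" => MATCH
  Position 4: "ca" => no
  Position 5: "ac" => no
  Position 6: "cb" => no
  Position 7: "ba" => no
  Position 8: "aa" => no
  Position 9: "ab" => no
Total occurrences: 2

2


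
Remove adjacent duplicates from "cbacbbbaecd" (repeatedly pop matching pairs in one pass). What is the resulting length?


Input: cbacbbbaecd
Stack-based adjacent duplicate removal:
  Read 'c': push. Stack: c
  Read 'b': push. Stack: cb
  Read 'a': push. Stack: cba
  Read 'c': push. Stack: cbac
  Read 'b': push. Stack: cbacb
  Read 'b': matches stack top 'b' => pop. Stack: cbac
  Read 'b': push. Stack: cbacb
  Read 'a': push. Stack: cbacba
  Read 'e': push. Stack: cbacbae
  Read 'c': push. Stack: cbacbaec
  Read 'd': push. Stack: cbacbaecd
Final stack: "cbacbaecd" (length 9)

9


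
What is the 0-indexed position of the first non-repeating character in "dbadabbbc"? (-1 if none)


Input: dbadabbbc
Character frequencies:
  'a': 2
  'b': 4
  'c': 1
  'd': 2
Scanning left to right for freq == 1:
  Position 0 ('d'): freq=2, skip
  Position 1 ('b'): freq=4, skip
  Position 2 ('a'): freq=2, skip
  Position 3 ('d'): freq=2, skip
  Position 4 ('a'): freq=2, skip
  Position 5 ('b'): freq=4, skip
  Position 6 ('b'): freq=4, skip
  Position 7 ('b'): freq=4, skip
  Position 8 ('c'): unique! => answer = 8

8


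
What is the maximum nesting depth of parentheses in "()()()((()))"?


Input: "()()()((()))"
Tracking depth:
  Position 0 '(': depth becomes 1
  Position 1 ')': depth becomes 0
  Position 2 '(': depth becomes 1
  Position 3 ')': depth becomes 0
  Position 4 '(': depth becomes 1
  Position 5 ')': depth becomes 0
  Position 6 '(': depth becomes 1
  Position 7 '(': depth becomes 2
  Position 8 '(': depth becomes 3
  Position 9 ')': depth becomes 2
  Position 10 ')': depth becomes 1
  Position 11 ')': depth becomes 0
Maximum depth reached: 3

3


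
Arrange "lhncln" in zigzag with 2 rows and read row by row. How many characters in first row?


Zigzag "lhncln" into 2 rows:
Placing characters:
  'l' => row 0
  'h' => row 1
  'n' => row 0
  'c' => row 1
  'l' => row 0
  'n' => row 1
Rows:
  Row 0: "lnl"
  Row 1: "hcn"
First row length: 3

3


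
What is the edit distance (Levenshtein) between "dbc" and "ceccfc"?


Computing edit distance: "dbc" -> "ceccfc"
DP table:
           c    e    c    c    f    c
      0    1    2    3    4    5    6
  d   1    1    2    3    4    5    6
  b   2    2    2    3    4    5    6
  c   3    2    3    2    3    4    5
Edit distance = dp[3][6] = 5

5


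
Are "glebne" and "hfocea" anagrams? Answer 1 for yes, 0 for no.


Strings: "glebne", "hfocea"
Sorted first:  beegln
Sorted second: acefho
Differ at position 0: 'b' vs 'a' => not anagrams

0


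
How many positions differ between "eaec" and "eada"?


Comparing "eaec" and "eada" position by position:
  Position 0: 'e' vs 'e' => same
  Position 1: 'a' vs 'a' => same
  Position 2: 'e' vs 'd' => DIFFER
  Position 3: 'c' vs 'a' => DIFFER
Positions that differ: 2

2


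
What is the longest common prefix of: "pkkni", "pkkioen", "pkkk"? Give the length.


Words: pkkni, pkkioen, pkkk
  Position 0: all 'p' => match
  Position 1: all 'k' => match
  Position 2: all 'k' => match
  Position 3: ('n', 'i', 'k') => mismatch, stop
LCP = "pkk" (length 3)

3


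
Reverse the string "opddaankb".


Input: opddaankb
Reading characters right to left:
  Position 8: 'b'
  Position 7: 'k'
  Position 6: 'n'
  Position 5: 'a'
  Position 4: 'a'
  Position 3: 'd'
  Position 2: 'd'
  Position 1: 'p'
  Position 0: 'o'
Reversed: bknaaddpo

bknaaddpo


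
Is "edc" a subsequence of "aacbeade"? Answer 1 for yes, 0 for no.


Check if "edc" is a subsequence of "aacbeade"
Greedy scan:
  Position 0 ('a'): no match needed
  Position 1 ('a'): no match needed
  Position 2 ('c'): no match needed
  Position 3 ('b'): no match needed
  Position 4 ('e'): matches sub[0] = 'e'
  Position 5 ('a'): no match needed
  Position 6 ('d'): matches sub[1] = 'd'
  Position 7 ('e'): no match needed
Only matched 2/3 characters => not a subsequence

0


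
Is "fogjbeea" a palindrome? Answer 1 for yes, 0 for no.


Input: fogjbeea
Reversed: aeebjgof
  Compare pos 0 ('f') with pos 7 ('a'): MISMATCH
  Compare pos 1 ('o') with pos 6 ('e'): MISMATCH
  Compare pos 2 ('g') with pos 5 ('e'): MISMATCH
  Compare pos 3 ('j') with pos 4 ('b'): MISMATCH
Result: not a palindrome

0


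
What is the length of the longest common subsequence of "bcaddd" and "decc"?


LCS of "bcaddd" and "decc"
DP table:
           d    e    c    c
      0    0    0    0    0
  b   0    0    0    0    0
  c   0    0    0    1    1
  a   0    0    0    1    1
  d   0    1    1    1    1
  d   0    1    1    1    1
  d   0    1    1    1    1
LCS length = dp[6][4] = 1

1


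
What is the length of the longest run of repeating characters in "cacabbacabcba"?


Input: "cacabbacabcba"
Scanning for longest run:
  Position 1 ('a'): new char, reset run to 1
  Position 2 ('c'): new char, reset run to 1
  Position 3 ('a'): new char, reset run to 1
  Position 4 ('b'): new char, reset run to 1
  Position 5 ('b'): continues run of 'b', length=2
  Position 6 ('a'): new char, reset run to 1
  Position 7 ('c'): new char, reset run to 1
  Position 8 ('a'): new char, reset run to 1
  Position 9 ('b'): new char, reset run to 1
  Position 10 ('c'): new char, reset run to 1
  Position 11 ('b'): new char, reset run to 1
  Position 12 ('a'): new char, reset run to 1
Longest run: 'b' with length 2

2


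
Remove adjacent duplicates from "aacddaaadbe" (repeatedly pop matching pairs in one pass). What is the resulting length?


Input: aacddaaadbe
Stack-based adjacent duplicate removal:
  Read 'a': push. Stack: a
  Read 'a': matches stack top 'a' => pop. Stack: (empty)
  Read 'c': push. Stack: c
  Read 'd': push. Stack: cd
  Read 'd': matches stack top 'd' => pop. Stack: c
  Read 'a': push. Stack: ca
  Read 'a': matches stack top 'a' => pop. Stack: c
  Read 'a': push. Stack: ca
  Read 'd': push. Stack: cad
  Read 'b': push. Stack: cadb
  Read 'e': push. Stack: cadbe
Final stack: "cadbe" (length 5)

5


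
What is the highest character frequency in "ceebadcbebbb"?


Input: ceebadcbebbb
Character counts:
  'a': 1
  'b': 5
  'c': 2
  'd': 1
  'e': 3
Maximum frequency: 5

5


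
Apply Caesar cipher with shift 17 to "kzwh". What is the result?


Caesar cipher: shift "kzwh" by 17
  'k' (pos 10) + 17 = pos 1 = 'b'
  'z' (pos 25) + 17 = pos 16 = 'q'
  'w' (pos 22) + 17 = pos 13 = 'n'
  'h' (pos 7) + 17 = pos 24 = 'y'
Result: bqny

bqny


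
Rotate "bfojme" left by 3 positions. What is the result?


Input: "bfojme", rotate left by 3
First 3 characters: "bfo"
Remaining characters: "jme"
Concatenate remaining + first: "jme" + "bfo" = "jmebfo"

jmebfo


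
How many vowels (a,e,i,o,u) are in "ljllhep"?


Input: ljllhep
Checking each character:
  'l' at position 0: consonant
  'j' at position 1: consonant
  'l' at position 2: consonant
  'l' at position 3: consonant
  'h' at position 4: consonant
  'e' at position 5: vowel (running total: 1)
  'p' at position 6: consonant
Total vowels: 1

1


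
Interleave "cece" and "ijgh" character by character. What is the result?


Interleaving "cece" and "ijgh":
  Position 0: 'c' from first, 'i' from second => "ci"
  Position 1: 'e' from first, 'j' from second => "ej"
  Position 2: 'c' from first, 'g' from second => "cg"
  Position 3: 'e' from first, 'h' from second => "eh"
Result: ciejcgeh

ciejcgeh


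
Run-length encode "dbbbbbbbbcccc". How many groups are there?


Input: dbbbbbbbbcccc
Scanning for consecutive runs:
  Group 1: 'd' x 1 (positions 0-0)
  Group 2: 'b' x 8 (positions 1-8)
  Group 3: 'c' x 4 (positions 9-12)
Total groups: 3

3
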